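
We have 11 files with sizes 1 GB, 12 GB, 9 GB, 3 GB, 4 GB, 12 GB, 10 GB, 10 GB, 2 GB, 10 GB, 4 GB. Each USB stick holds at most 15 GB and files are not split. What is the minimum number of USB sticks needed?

6

Total = 12 + 12 + 10 + 10 + 10 + 9 + 4 + 4 + 3 + 2 + 1 = 77 GB.
Lower bound: ⌈77/15⌉ = 6 USB sticks.
A packing using 6 USB sticks:
  USB stick 1: 12 + 3 = 15
  USB stick 2: 12 + 2 + 1 = 15
  USB stick 3: 10 + 4 = 14
  USB stick 4: 10 + 4 = 14
  USB stick 5: 10 = 10
  USB stick 6: 9 = 9
This matches the lower bound, so 6 is optimal.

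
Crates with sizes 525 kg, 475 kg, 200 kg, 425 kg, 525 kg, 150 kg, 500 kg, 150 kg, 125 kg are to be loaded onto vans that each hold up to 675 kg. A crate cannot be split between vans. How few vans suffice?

5

Total = 525 + 525 + 500 + 475 + 425 + 200 + 150 + 150 + 125 = 3075 kg.
Lower bound: ⌈3075/675⌉ = 5 vans.
A packing using 5 vans:
  van 1: 525 + 150 = 675
  van 2: 525 + 150 = 675
  van 3: 500 + 125 = 625
  van 4: 475 + 200 = 675
  van 5: 425 = 425
This matches the lower bound, so 5 is optimal.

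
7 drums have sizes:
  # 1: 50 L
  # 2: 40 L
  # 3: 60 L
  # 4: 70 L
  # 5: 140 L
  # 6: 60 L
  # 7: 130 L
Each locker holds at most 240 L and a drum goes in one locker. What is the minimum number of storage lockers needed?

Total = 140 + 130 + 70 + 60 + 60 + 50 + 40 = 550 L.
Lower bound: ⌈550/240⌉ = 3 storage lockers.
A packing using 3 storage lockers:
  locker 1: 140 + 70 = 210
  locker 2: 130 + 60 + 50 = 240
  locker 3: 60 + 40 = 100
This matches the lower bound, so 3 is optimal.

3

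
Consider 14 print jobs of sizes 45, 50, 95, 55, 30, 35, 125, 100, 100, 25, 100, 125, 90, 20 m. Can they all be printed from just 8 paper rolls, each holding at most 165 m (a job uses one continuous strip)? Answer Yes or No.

A valid assignment using 7 paper rolls:
  roll 1: 125 + 35 = 160
  roll 2: 125 + 30 = 155
  roll 3: 100 + 55 = 155
  roll 4: 100 + 50 = 150
  roll 5: 100 + 45 + 20 = 165
  roll 6: 95 + 25 = 120
  roll 7: 90 = 90
That uses only 7 ≤ 8, so 8 paper rolls are enough.

Yes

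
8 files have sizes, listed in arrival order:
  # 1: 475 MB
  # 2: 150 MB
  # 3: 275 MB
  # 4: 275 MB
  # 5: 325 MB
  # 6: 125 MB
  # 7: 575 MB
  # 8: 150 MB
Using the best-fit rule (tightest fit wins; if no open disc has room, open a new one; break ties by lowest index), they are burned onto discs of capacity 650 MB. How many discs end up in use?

4

  475 → disc 1 (new)  [load 475/650]
  150 → disc 1  [load 625/650]
  275 → disc 2 (new)  [load 275/650]
  275 → disc 2  [load 550/650]
  325 → disc 3 (new)  [load 325/650]
  125 → disc 3  [load 450/650]
  575 → disc 4 (new)  [load 575/650]
  150 → disc 3  [load 600/650]
4 discs opened.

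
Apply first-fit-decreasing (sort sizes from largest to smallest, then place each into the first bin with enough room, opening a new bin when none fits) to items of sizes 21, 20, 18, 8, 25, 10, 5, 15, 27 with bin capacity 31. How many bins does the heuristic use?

Sorted descending: 27, 25, 21, 20, 18, 15, 10, 8, 5.
  27 → bin 1 (new)  [load 27/31]
  25 → bin 2 (new)  [load 25/31]
  21 → bin 3 (new)  [load 21/31]
  20 → bin 4 (new)  [load 20/31]
  18 → bin 5 (new)  [load 18/31]
  15 → bin 6 (new)  [load 15/31]
  10 → bin 3  [load 31/31]
  8 → bin 4  [load 28/31]
  5 → bin 2  [load 30/31]
6 bins opened.

6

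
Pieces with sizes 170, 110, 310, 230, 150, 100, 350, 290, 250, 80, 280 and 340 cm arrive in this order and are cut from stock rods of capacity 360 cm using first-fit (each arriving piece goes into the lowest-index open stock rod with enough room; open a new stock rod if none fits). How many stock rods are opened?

9

  170 → stock rod 1 (new)  [load 170/360]
  110 → stock rod 1  [load 280/360]
  310 → stock rod 2 (new)  [load 310/360]
  230 → stock rod 3 (new)  [load 230/360]
  150 → stock rod 4 (new)  [load 150/360]
  100 → stock rod 3  [load 330/360]
  350 → stock rod 5 (new)  [load 350/360]
  290 → stock rod 6 (new)  [load 290/360]
  250 → stock rod 7 (new)  [load 250/360]
  80 → stock rod 1  [load 360/360]
  280 → stock rod 8 (new)  [load 280/360]
  340 → stock rod 9 (new)  [load 340/360]
9 stock rods opened.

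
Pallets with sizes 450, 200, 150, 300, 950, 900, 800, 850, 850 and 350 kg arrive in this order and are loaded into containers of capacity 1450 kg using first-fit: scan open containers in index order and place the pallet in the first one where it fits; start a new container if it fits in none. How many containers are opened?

6

  450 → container 1 (new)  [load 450/1450]
  200 → container 1  [load 650/1450]
  150 → container 1  [load 800/1450]
  300 → container 1  [load 1100/1450]
  950 → container 2 (new)  [load 950/1450]
  900 → container 3 (new)  [load 900/1450]
  800 → container 4 (new)  [load 800/1450]
  850 → container 5 (new)  [load 850/1450]
  850 → container 6 (new)  [load 850/1450]
  350 → container 1  [load 1450/1450]
6 containers opened.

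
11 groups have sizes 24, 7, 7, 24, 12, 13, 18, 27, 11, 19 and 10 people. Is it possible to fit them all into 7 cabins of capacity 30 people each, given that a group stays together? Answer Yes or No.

Yes

A valid assignment using 7 cabins:
  cabin 1: 27 = 27
  cabin 2: 24 = 24
  cabin 3: 24 = 24
  cabin 4: 19 + 11 = 30
  cabin 5: 18 + 12 = 30
  cabin 6: 13 + 10 + 7 = 30
  cabin 7: 7 = 7
Every load is within 30 people, so 7 cabins suffice.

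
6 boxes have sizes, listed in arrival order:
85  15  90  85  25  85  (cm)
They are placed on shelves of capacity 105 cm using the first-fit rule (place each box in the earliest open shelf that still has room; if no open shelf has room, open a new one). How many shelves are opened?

5

  85 → shelf 1 (new)  [load 85/105]
  15 → shelf 1  [load 100/105]
  90 → shelf 2 (new)  [load 90/105]
  85 → shelf 3 (new)  [load 85/105]
  25 → shelf 4 (new)  [load 25/105]
  85 → shelf 5 (new)  [load 85/105]
5 shelves opened.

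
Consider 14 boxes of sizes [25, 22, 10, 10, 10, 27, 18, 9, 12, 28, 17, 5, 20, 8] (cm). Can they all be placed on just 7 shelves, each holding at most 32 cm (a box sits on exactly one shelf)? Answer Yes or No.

Total = 221 cm; ⌈221/32⌉ = 7.
The bound of 7 does not rule out 7, but exhaustive search shows no assignment into 7 shelves of capacity 32 cm exists — the minimum is 8.

No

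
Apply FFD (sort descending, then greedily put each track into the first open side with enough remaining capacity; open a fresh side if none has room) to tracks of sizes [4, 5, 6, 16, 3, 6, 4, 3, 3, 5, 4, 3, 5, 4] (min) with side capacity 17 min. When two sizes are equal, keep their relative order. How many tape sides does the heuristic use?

5

Sorted descending: 16, 6, 6, 5, 5, 5, 4, 4, 4, 4, 3, 3, 3, 3.
  16 → side 1 (new)  [load 16/17]
  6 → side 2 (new)  [load 6/17]
  6 → side 2  [load 12/17]
  5 → side 2  [load 17/17]
  5 → side 3 (new)  [load 5/17]
  5 → side 3  [load 10/17]
  4 → side 3  [load 14/17]
  4 → side 4 (new)  [load 4/17]
  4 → side 4  [load 8/17]
  4 → side 4  [load 12/17]
  3 → side 3  [load 17/17]
  3 → side 4  [load 15/17]
  3 → side 5 (new)  [load 3/17]
  3 → side 5  [load 6/17]
5 tape sides opened.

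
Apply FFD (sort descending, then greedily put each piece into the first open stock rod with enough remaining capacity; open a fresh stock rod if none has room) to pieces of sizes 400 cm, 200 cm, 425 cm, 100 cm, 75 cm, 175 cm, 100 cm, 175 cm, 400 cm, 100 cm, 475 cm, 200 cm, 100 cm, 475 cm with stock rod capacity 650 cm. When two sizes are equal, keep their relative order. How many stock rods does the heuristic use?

6

Sorted descending: 475, 475, 425, 400, 400, 200, 200, 175, 175, 100, 100, 100, 100, 75.
  475 → stock rod 1 (new)  [load 475/650]
  475 → stock rod 2 (new)  [load 475/650]
  425 → stock rod 3 (new)  [load 425/650]
  400 → stock rod 4 (new)  [load 400/650]
  400 → stock rod 5 (new)  [load 400/650]
  200 → stock rod 3  [load 625/650]
  200 → stock rod 4  [load 600/650]
  175 → stock rod 1  [load 650/650]
  175 → stock rod 2  [load 650/650]
  100 → stock rod 5  [load 500/650]
  100 → stock rod 5  [load 600/650]
  100 → stock rod 6 (new)  [load 100/650]
  100 → stock rod 6  [load 200/650]
  75 → stock rod 6  [load 275/650]
6 stock rods opened.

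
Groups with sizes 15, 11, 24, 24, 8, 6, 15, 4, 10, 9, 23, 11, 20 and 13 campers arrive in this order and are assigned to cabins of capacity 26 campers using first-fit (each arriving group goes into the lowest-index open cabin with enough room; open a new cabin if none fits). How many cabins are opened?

9

  15 → cabin 1 (new)  [load 15/26]
  11 → cabin 1  [load 26/26]
  24 → cabin 2 (new)  [load 24/26]
  24 → cabin 3 (new)  [load 24/26]
  8 → cabin 4 (new)  [load 8/26]
  6 → cabin 4  [load 14/26]
  15 → cabin 5 (new)  [load 15/26]
  4 → cabin 4  [load 18/26]
  10 → cabin 5  [load 25/26]
  9 → cabin 6 (new)  [load 9/26]
  23 → cabin 7 (new)  [load 23/26]
  11 → cabin 6  [load 20/26]
  20 → cabin 8 (new)  [load 20/26]
  13 → cabin 9 (new)  [load 13/26]
9 cabins opened.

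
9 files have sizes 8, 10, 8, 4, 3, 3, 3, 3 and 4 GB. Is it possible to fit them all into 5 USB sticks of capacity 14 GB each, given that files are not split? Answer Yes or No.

Yes

A valid assignment using 4 USB sticks:
  USB stick 1: 10 + 4 = 14
  USB stick 2: 8 + 4 = 12
  USB stick 3: 8 + 3 + 3 = 14
  USB stick 4: 3 + 3 = 6
That uses only 4 ≤ 5, so 5 USB sticks are enough.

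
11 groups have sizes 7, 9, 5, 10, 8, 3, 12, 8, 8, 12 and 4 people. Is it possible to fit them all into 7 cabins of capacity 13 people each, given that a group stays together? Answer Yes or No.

Total = 86 people; ⌈86/13⌉ = 7.
8 groups each exceed half the capacity and cannot share a cabin, forcing at least 8 cabins.
At least 8 cabins are required, but only 7 are allowed.

No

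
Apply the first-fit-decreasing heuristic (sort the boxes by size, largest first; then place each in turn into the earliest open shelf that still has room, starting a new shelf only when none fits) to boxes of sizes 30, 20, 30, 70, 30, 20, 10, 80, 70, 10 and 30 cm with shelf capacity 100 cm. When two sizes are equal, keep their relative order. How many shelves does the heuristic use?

Sorted descending: 80, 70, 70, 30, 30, 30, 30, 20, 20, 10, 10.
  80 → shelf 1 (new)  [load 80/100]
  70 → shelf 2 (new)  [load 70/100]
  70 → shelf 3 (new)  [load 70/100]
  30 → shelf 2  [load 100/100]
  30 → shelf 3  [load 100/100]
  30 → shelf 4 (new)  [load 30/100]
  30 → shelf 4  [load 60/100]
  20 → shelf 1  [load 100/100]
  20 → shelf 4  [load 80/100]
  10 → shelf 4  [load 90/100]
  10 → shelf 4  [load 100/100]
4 shelves opened.

4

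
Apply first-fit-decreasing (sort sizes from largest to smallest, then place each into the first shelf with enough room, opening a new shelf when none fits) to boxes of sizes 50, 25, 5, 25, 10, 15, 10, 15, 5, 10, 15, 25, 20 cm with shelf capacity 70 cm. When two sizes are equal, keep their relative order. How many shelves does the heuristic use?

4

Sorted descending: 50, 25, 25, 25, 20, 15, 15, 15, 10, 10, 10, 5, 5.
  50 → shelf 1 (new)  [load 50/70]
  25 → shelf 2 (new)  [load 25/70]
  25 → shelf 2  [load 50/70]
  25 → shelf 3 (new)  [load 25/70]
  20 → shelf 1  [load 70/70]
  15 → shelf 2  [load 65/70]
  15 → shelf 3  [load 40/70]
  15 → shelf 3  [load 55/70]
  10 → shelf 3  [load 65/70]
  10 → shelf 4 (new)  [load 10/70]
  10 → shelf 4  [load 20/70]
  5 → shelf 2  [load 70/70]
  5 → shelf 3  [load 70/70]
4 shelves opened.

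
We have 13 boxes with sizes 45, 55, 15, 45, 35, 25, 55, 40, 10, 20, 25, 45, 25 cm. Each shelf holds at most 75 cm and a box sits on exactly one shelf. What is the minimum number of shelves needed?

7

Total = 55 + 55 + 45 + 45 + 45 + 40 + 35 + 25 + 25 + 25 + 20 + 15 + 10 = 440 cm.
Lower bound: ⌈440/75⌉ = 6 shelves.
A packing using 7 shelves:
  shelf 1: 55 + 20 = 75
  shelf 2: 55 + 15 = 70
  shelf 3: 45 + 25 = 70
  shelf 4: 45 + 25 = 70
  shelf 5: 45 + 25 = 70
  shelf 6: 40 + 35 = 75
  shelf 7: 10 = 10
No arrangement into 6 shelves stays within capacity, so 7 is optimal.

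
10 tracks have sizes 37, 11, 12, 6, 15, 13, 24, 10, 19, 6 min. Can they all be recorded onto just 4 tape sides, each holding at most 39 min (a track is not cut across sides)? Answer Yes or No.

Yes

A valid assignment using 4 tape sides:
  side 1: 37 = 37
  side 2: 24 + 15 = 39
  side 3: 19 + 13 + 6 = 38
  side 4: 12 + 11 + 10 + 6 = 39
Every load is within 39 min, so 4 tape sides suffice.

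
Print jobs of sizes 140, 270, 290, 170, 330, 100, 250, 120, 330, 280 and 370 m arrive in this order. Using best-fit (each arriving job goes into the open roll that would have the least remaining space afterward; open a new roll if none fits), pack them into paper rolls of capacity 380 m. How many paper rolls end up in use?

8

  140 → roll 1 (new)  [load 140/380]
  270 → roll 2 (new)  [load 270/380]
  290 → roll 3 (new)  [load 290/380]
  170 → roll 1  [load 310/380]
  330 → roll 4 (new)  [load 330/380]
  100 → roll 2  [load 370/380]
  250 → roll 5 (new)  [load 250/380]
  120 → roll 5  [load 370/380]
  330 → roll 6 (new)  [load 330/380]
  280 → roll 7 (new)  [load 280/380]
  370 → roll 8 (new)  [load 370/380]
8 paper rolls opened.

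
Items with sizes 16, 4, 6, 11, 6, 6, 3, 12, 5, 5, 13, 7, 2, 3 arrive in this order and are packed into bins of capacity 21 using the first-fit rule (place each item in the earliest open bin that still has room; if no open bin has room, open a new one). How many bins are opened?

  16 → bin 1 (new)  [load 16/21]
  4 → bin 1  [load 20/21]
  6 → bin 2 (new)  [load 6/21]
  11 → bin 2  [load 17/21]
  6 → bin 3 (new)  [load 6/21]
  6 → bin 3  [load 12/21]
  3 → bin 2  [load 20/21]
  12 → bin 4 (new)  [load 12/21]
  5 → bin 3  [load 17/21]
  5 → bin 4  [load 17/21]
  13 → bin 5 (new)  [load 13/21]
  7 → bin 5  [load 20/21]
  2 → bin 3  [load 19/21]
  3 → bin 4  [load 20/21]
5 bins opened.

5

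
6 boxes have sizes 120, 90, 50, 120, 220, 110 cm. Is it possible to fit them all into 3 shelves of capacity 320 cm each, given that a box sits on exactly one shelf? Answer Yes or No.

A valid assignment using 3 shelves:
  shelf 1: 220 + 90 = 310
  shelf 2: 120 + 120 + 50 = 290
  shelf 3: 110 = 110
Every load is within 320 cm, so 3 shelves suffice.

Yes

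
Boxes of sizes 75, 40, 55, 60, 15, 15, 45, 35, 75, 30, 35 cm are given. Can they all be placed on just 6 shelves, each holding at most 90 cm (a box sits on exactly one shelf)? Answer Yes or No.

Yes

A valid assignment using 6 shelves:
  shelf 1: 75 + 15 = 90
  shelf 2: 75 + 15 = 90
  shelf 3: 60 + 30 = 90
  shelf 4: 55 + 35 = 90
  shelf 5: 45 + 40 = 85
  shelf 6: 35 = 35
Every load is within 90 cm, so 6 shelves suffice.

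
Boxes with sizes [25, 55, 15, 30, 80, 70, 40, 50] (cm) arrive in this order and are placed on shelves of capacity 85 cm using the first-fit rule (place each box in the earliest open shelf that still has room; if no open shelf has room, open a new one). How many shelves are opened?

5

  25 → shelf 1 (new)  [load 25/85]
  55 → shelf 1  [load 80/85]
  15 → shelf 2 (new)  [load 15/85]
  30 → shelf 2  [load 45/85]
  80 → shelf 3 (new)  [load 80/85]
  70 → shelf 4 (new)  [load 70/85]
  40 → shelf 2  [load 85/85]
  50 → shelf 5 (new)  [load 50/85]
5 shelves opened.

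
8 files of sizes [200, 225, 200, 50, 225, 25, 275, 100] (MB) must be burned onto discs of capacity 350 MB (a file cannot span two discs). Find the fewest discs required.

Total = 275 + 225 + 225 + 200 + 200 + 100 + 50 + 25 = 1300 MB.
Lower bound: ⌈1300/350⌉ = 4 discs.
Also, 5 files each exceed 175 MB, and no two of those can share a disc, so at least 5 discs are needed.
A packing using 5 discs:
  disc 1: 275 + 50 + 25 = 350
  disc 2: 225 + 100 = 325
  disc 3: 225 = 225
  disc 4: 200 = 200
  disc 5: 200 = 200
This matches the lower bound, so 5 is optimal.

5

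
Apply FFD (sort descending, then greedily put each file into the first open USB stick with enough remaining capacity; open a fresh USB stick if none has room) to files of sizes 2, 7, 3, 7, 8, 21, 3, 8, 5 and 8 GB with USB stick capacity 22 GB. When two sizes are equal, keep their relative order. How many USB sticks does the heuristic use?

Sorted descending: 21, 8, 8, 8, 7, 7, 5, 3, 3, 2.
  21 → USB stick 1 (new)  [load 21/22]
  8 → USB stick 2 (new)  [load 8/22]
  8 → USB stick 2  [load 16/22]
  8 → USB stick 3 (new)  [load 8/22]
  7 → USB stick 3  [load 15/22]
  7 → USB stick 3  [load 22/22]
  5 → USB stick 2  [load 21/22]
  3 → USB stick 4 (new)  [load 3/22]
  3 → USB stick 4  [load 6/22]
  2 → USB stick 4  [load 8/22]
4 USB sticks opened.

4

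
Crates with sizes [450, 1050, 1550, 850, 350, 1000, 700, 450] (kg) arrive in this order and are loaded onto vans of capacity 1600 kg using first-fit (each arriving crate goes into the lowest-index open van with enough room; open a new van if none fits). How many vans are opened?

  450 → van 1 (new)  [load 450/1600]
  1050 → van 1  [load 1500/1600]
  1550 → van 2 (new)  [load 1550/1600]
  850 → van 3 (new)  [load 850/1600]
  350 → van 3  [load 1200/1600]
  1000 → van 4 (new)  [load 1000/1600]
  700 → van 5 (new)  [load 700/1600]
  450 → van 4  [load 1450/1600]
5 vans opened.

5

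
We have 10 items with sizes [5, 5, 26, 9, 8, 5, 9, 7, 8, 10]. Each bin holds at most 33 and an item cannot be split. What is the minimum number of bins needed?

3

Total = 26 + 10 + 9 + 9 + 8 + 8 + 7 + 5 + 5 + 5 = 92.
Lower bound: ⌈92/33⌉ = 3 bins.
A packing using 3 bins:
  bin 1: 26 + 7 = 33
  bin 2: 10 + 9 + 9 + 5 = 33
  bin 3: 8 + 8 + 5 + 5 = 26
This matches the lower bound, so 3 is optimal.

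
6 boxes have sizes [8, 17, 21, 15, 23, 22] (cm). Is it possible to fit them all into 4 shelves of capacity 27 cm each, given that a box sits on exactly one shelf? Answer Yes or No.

Total = 106 cm; ⌈106/27⌉ = 4.
5 boxes each exceed half the capacity and cannot share a shelf, forcing at least 5 shelves.
At least 5 shelves are required, but only 4 are allowed.

No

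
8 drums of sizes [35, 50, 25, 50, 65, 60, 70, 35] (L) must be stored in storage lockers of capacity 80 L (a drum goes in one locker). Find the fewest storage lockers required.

Total = 70 + 65 + 60 + 50 + 50 + 35 + 35 + 25 = 390 L.
Lower bound: ⌈390/80⌉ = 5 storage lockers.
A packing using 6 storage lockers:
  locker 1: 70 = 70
  locker 2: 65 = 65
  locker 3: 60 = 60
  locker 4: 50 + 25 = 75
  locker 5: 50 = 50
  locker 6: 35 + 35 = 70
No arrangement into 5 storage lockers stays within capacity, so 6 is optimal.

6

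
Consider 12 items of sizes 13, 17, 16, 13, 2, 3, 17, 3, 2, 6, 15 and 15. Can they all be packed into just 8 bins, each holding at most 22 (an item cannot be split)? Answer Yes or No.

Yes

A valid assignment using 7 bins:
  bin 1: 17 + 3 + 2 = 22
  bin 2: 17 + 3 + 2 = 22
  bin 3: 16 + 6 = 22
  bin 4: 15 = 15
  bin 5: 15 = 15
  bin 6: 13 = 13
  bin 7: 13 = 13
That uses only 7 ≤ 8, so 8 bins are enough.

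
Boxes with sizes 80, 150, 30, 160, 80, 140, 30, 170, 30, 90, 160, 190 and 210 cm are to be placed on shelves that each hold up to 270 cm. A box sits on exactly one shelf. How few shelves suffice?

7

Total = 210 + 190 + 170 + 160 + 160 + 150 + 140 + 90 + 80 + 80 + 30 + 30 + 30 = 1520 cm.
Lower bound: ⌈1520/270⌉ = 6 shelves.
Also, 7 boxes each exceed 135 cm, and no two of those can share a shelf, so at least 7 shelves are needed.
A packing using 7 shelves:
  shelf 1: 210 + 30 + 30 = 270
  shelf 2: 190 + 80 = 270
  shelf 3: 170 + 90 = 260
  shelf 4: 160 + 80 + 30 = 270
  shelf 5: 160 = 160
  shelf 6: 150 = 150
  shelf 7: 140 = 140
This matches the lower bound, so 7 is optimal.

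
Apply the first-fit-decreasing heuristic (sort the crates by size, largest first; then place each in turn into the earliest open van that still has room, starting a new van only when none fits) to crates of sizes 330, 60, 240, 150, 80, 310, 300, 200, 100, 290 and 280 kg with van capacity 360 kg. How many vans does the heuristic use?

Sorted descending: 330, 310, 300, 290, 280, 240, 200, 150, 100, 80, 60.
  330 → van 1 (new)  [load 330/360]
  310 → van 2 (new)  [load 310/360]
  300 → van 3 (new)  [load 300/360]
  290 → van 4 (new)  [load 290/360]
  280 → van 5 (new)  [load 280/360]
  240 → van 6 (new)  [load 240/360]
  200 → van 7 (new)  [load 200/360]
  150 → van 7  [load 350/360]
  100 → van 6  [load 340/360]
  80 → van 5  [load 360/360]
  60 → van 3  [load 360/360]
7 vans opened.

7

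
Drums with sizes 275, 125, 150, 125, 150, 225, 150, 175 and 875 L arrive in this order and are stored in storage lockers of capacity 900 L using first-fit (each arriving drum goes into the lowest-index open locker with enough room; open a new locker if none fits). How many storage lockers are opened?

3

  275 → locker 1 (new)  [load 275/900]
  125 → locker 1  [load 400/900]
  150 → locker 1  [load 550/900]
  125 → locker 1  [load 675/900]
  150 → locker 1  [load 825/900]
  225 → locker 2 (new)  [load 225/900]
  150 → locker 2  [load 375/900]
  175 → locker 2  [load 550/900]
  875 → locker 3 (new)  [load 875/900]
3 storage lockers opened.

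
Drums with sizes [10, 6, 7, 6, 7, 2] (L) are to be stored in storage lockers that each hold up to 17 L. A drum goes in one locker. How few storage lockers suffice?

Total = 10 + 7 + 7 + 6 + 6 + 2 = 38 L.
Lower bound: ⌈38/17⌉ = 3 storage lockers.
A packing using 3 storage lockers:
  locker 1: 10 + 7 = 17
  locker 2: 7 + 6 + 2 = 15
  locker 3: 6 = 6
This matches the lower bound, so 3 is optimal.

3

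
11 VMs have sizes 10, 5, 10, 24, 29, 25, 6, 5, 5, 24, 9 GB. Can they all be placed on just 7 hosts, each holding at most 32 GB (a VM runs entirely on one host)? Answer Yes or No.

A valid assignment using 6 hosts:
  host 1: 29 = 29
  host 2: 25 + 6 = 31
  host 3: 24 + 5 = 29
  host 4: 24 + 5 = 29
  host 5: 10 + 10 + 9 = 29
  host 6: 5 = 5
That uses only 6 ≤ 7, so 7 hosts are enough.

Yes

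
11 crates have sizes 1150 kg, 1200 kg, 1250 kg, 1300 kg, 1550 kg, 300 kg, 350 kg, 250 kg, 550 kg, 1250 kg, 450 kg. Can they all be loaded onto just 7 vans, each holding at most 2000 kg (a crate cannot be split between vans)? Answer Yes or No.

Yes

A valid assignment using 6 vans:
  van 1: 1550 + 450 = 2000
  van 2: 1300 + 550 = 1850
  van 3: 1250 + 350 + 300 = 1900
  van 4: 1250 + 250 = 1500
  van 5: 1200 = 1200
  van 6: 1150 = 1150
That uses only 6 ≤ 7, so 7 vans are enough.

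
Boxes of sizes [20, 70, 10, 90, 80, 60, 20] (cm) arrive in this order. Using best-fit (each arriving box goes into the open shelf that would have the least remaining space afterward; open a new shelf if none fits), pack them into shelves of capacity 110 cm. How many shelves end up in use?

  20 → shelf 1 (new)  [load 20/110]
  70 → shelf 1  [load 90/110]
  10 → shelf 1  [load 100/110]
  90 → shelf 2 (new)  [load 90/110]
  80 → shelf 3 (new)  [load 80/110]
  60 → shelf 4 (new)  [load 60/110]
  20 → shelf 2  [load 110/110]
4 shelves opened.

4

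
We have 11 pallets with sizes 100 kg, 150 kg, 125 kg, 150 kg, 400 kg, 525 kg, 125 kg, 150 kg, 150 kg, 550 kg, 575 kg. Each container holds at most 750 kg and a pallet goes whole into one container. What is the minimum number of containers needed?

5

Total = 575 + 550 + 525 + 400 + 150 + 150 + 150 + 150 + 125 + 125 + 100 = 3000 kg.
Lower bound: ⌈3000/750⌉ = 4 containers.
A packing using 5 containers:
  container 1: 575 + 150 = 725
  container 2: 550 + 150 = 700
  container 3: 525 + 150 = 675
  container 4: 400 + 150 + 125 = 675
  container 5: 125 + 100 = 225
No arrangement into 4 containers stays within capacity, so 5 is optimal.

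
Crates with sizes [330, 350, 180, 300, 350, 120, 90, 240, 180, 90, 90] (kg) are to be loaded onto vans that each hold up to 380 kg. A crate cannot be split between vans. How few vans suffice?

Total = 350 + 350 + 330 + 300 + 240 + 180 + 180 + 120 + 90 + 90 + 90 = 2320 kg.
Lower bound: ⌈2320/380⌉ = 7 vans.
A packing using 7 vans:
  van 1: 350 = 350
  van 2: 350 = 350
  van 3: 330 = 330
  van 4: 300 = 300
  van 5: 240 + 120 = 360
  van 6: 180 + 180 = 360
  van 7: 90 + 90 + 90 = 270
This matches the lower bound, so 7 is optimal.

7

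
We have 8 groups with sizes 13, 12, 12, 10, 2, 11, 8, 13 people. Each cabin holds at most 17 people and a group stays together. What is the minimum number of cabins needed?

7

Total = 13 + 13 + 12 + 12 + 11 + 10 + 8 + 2 = 81 people.
Lower bound: ⌈81/17⌉ = 5 cabins.
Also, 6 groups each exceed 17/2 people, and no two of those can share a cabin, so at least 6 cabins are needed.
A packing using 7 cabins:
  cabin 1: 13 + 2 = 15
  cabin 2: 13 = 13
  cabin 3: 12 = 12
  cabin 4: 12 = 12
  cabin 5: 11 = 11
  cabin 6: 10 = 10
  cabin 7: 8 = 8
No arrangement into 6 cabins stays within capacity, so 7 is optimal.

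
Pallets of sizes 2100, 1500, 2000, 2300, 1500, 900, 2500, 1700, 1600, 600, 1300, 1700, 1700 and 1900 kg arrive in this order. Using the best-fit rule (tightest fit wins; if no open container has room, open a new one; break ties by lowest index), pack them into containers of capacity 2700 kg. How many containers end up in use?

12

  2100 → container 1 (new)  [load 2100/2700]
  1500 → container 2 (new)  [load 1500/2700]
  2000 → container 3 (new)  [load 2000/2700]
  2300 → container 4 (new)  [load 2300/2700]
  1500 → container 5 (new)  [load 1500/2700]
  900 → container 2  [load 2400/2700]
  2500 → container 6 (new)  [load 2500/2700]
  1700 → container 7 (new)  [load 1700/2700]
  1600 → container 8 (new)  [load 1600/2700]
  600 → container 1  [load 2700/2700]
  1300 → container 9 (new)  [load 1300/2700]
  1700 → container 10 (new)  [load 1700/2700]
  1700 → container 11 (new)  [load 1700/2700]
  1900 → container 12 (new)  [load 1900/2700]
12 containers opened.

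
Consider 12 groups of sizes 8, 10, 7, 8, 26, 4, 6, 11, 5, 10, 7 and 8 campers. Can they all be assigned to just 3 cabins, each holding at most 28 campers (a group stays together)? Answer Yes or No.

No

Total = 110 campers; ⌈110/28⌉ = 4.
At least 4 cabins are required, but only 3 are allowed.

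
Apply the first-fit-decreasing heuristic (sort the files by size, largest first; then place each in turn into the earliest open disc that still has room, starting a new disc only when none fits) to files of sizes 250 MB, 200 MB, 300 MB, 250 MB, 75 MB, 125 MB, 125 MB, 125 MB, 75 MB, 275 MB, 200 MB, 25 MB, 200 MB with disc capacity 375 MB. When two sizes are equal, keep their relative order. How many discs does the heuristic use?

Sorted descending: 300, 275, 250, 250, 200, 200, 200, 125, 125, 125, 75, 75, 25.
  300 → disc 1 (new)  [load 300/375]
  275 → disc 2 (new)  [load 275/375]
  250 → disc 3 (new)  [load 250/375]
  250 → disc 4 (new)  [load 250/375]
  200 → disc 5 (new)  [load 200/375]
  200 → disc 6 (new)  [load 200/375]
  200 → disc 7 (new)  [load 200/375]
  125 → disc 3  [load 375/375]
  125 → disc 4  [load 375/375]
  125 → disc 5  [load 325/375]
  75 → disc 1  [load 375/375]
  75 → disc 2  [load 350/375]
  25 → disc 2  [load 375/375]
7 discs opened.

7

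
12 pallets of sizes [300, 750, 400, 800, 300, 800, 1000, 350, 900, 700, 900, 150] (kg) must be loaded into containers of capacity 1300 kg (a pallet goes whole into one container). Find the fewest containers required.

7

Total = 1000 + 900 + 900 + 800 + 800 + 750 + 700 + 400 + 350 + 300 + 300 + 150 = 7350 kg.
Lower bound: ⌈7350/1300⌉ = 6 containers.
Also, 7 pallets each exceed 650 kg, and no two of those can share a container, so at least 7 containers are needed.
A packing using 7 containers:
  container 1: 1000 + 300 = 1300
  container 2: 900 + 400 = 1300
  container 3: 900 + 350 = 1250
  container 4: 800 + 300 + 150 = 1250
  container 5: 800 = 800
  container 6: 750 = 750
  container 7: 700 = 700
This matches the lower bound, so 7 is optimal.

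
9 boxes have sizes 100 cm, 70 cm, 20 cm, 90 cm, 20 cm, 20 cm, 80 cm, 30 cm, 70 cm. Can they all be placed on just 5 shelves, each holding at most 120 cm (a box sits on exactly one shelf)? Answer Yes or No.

A valid assignment using 5 shelves:
  shelf 1: 100 + 20 = 120
  shelf 2: 90 + 30 = 120
  shelf 3: 80 + 20 + 20 = 120
  shelf 4: 70 = 70
  shelf 5: 70 = 70
Every load is within 120 cm, so 5 shelves suffice.

Yes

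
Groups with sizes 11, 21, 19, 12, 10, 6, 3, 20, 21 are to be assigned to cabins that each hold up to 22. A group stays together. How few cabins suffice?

Total = 21 + 21 + 20 + 19 + 12 + 11 + 10 + 6 + 3 = 123.
Lower bound: ⌈123/22⌉ = 6 cabins.
A packing using 6 cabins:
  cabin 1: 21 = 21
  cabin 2: 21 = 21
  cabin 3: 20 = 20
  cabin 4: 19 + 3 = 22
  cabin 5: 12 + 10 = 22
  cabin 6: 11 + 6 = 17
This matches the lower bound, so 6 is optimal.

6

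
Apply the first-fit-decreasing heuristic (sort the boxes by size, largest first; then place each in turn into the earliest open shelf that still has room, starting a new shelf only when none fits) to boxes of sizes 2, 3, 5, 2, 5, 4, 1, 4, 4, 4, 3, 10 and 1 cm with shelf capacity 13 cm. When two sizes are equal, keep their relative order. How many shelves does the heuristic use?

4

Sorted descending: 10, 5, 5, 4, 4, 4, 4, 3, 3, 2, 2, 1, 1.
  10 → shelf 1 (new)  [load 10/13]
  5 → shelf 2 (new)  [load 5/13]
  5 → shelf 2  [load 10/13]
  4 → shelf 3 (new)  [load 4/13]
  4 → shelf 3  [load 8/13]
  4 → shelf 3  [load 12/13]
  4 → shelf 4 (new)  [load 4/13]
  3 → shelf 1  [load 13/13]
  3 → shelf 2  [load 13/13]
  2 → shelf 4  [load 6/13]
  2 → shelf 4  [load 8/13]
  1 → shelf 3  [load 13/13]
  1 → shelf 4  [load 9/13]
4 shelves opened.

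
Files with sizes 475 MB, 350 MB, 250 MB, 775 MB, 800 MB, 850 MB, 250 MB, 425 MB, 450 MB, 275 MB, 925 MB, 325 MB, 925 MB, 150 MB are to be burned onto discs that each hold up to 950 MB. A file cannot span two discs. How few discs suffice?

8

Total = 925 + 925 + 850 + 800 + 775 + 475 + 450 + 425 + 350 + 325 + 275 + 250 + 250 + 150 = 7225 MB.
Lower bound: ⌈7225/950⌉ = 8 discs.
A packing using 8 discs:
  disc 1: 925 = 925
  disc 2: 925 = 925
  disc 3: 850 = 850
  disc 4: 800 + 150 = 950
  disc 5: 775 = 775
  disc 6: 475 + 450 = 925
  disc 7: 425 + 275 + 250 = 950
  disc 8: 350 + 325 + 250 = 925
This matches the lower bound, so 8 is optimal.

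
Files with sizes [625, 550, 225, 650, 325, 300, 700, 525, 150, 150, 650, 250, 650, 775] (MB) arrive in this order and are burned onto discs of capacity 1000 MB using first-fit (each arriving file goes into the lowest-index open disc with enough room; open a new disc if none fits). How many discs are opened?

  625 → disc 1 (new)  [load 625/1000]
  550 → disc 2 (new)  [load 550/1000]
  225 → disc 1  [load 850/1000]
  650 → disc 3 (new)  [load 650/1000]
  325 → disc 2  [load 875/1000]
  300 → disc 3  [load 950/1000]
  700 → disc 4 (new)  [load 700/1000]
  525 → disc 5 (new)  [load 525/1000]
  150 → disc 1  [load 1000/1000]
  150 → disc 4  [load 850/1000]
  650 → disc 6 (new)  [load 650/1000]
  250 → disc 5  [load 775/1000]
  650 → disc 7 (new)  [load 650/1000]
  775 → disc 8 (new)  [load 775/1000]
8 discs opened.

8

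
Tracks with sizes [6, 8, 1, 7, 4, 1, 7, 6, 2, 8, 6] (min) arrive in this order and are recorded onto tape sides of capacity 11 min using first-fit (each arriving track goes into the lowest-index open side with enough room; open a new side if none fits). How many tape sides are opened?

7

  6 → side 1 (new)  [load 6/11]
  8 → side 2 (new)  [load 8/11]
  1 → side 1  [load 7/11]
  7 → side 3 (new)  [load 7/11]
  4 → side 1  [load 11/11]
  1 → side 2  [load 9/11]
  7 → side 4 (new)  [load 7/11]
  6 → side 5 (new)  [load 6/11]
  2 → side 2  [load 11/11]
  8 → side 6 (new)  [load 8/11]
  6 → side 7 (new)  [load 6/11]
7 tape sides opened.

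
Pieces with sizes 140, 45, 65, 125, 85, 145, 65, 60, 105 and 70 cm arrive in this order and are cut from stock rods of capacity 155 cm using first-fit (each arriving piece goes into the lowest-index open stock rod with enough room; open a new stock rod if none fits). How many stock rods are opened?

7

  140 → stock rod 1 (new)  [load 140/155]
  45 → stock rod 2 (new)  [load 45/155]
  65 → stock rod 2  [load 110/155]
  125 → stock rod 3 (new)  [load 125/155]
  85 → stock rod 4 (new)  [load 85/155]
  145 → stock rod 5 (new)  [load 145/155]
  65 → stock rod 4  [load 150/155]
  60 → stock rod 6 (new)  [load 60/155]
  105 → stock rod 7 (new)  [load 105/155]
  70 → stock rod 6  [load 130/155]
7 stock rods opened.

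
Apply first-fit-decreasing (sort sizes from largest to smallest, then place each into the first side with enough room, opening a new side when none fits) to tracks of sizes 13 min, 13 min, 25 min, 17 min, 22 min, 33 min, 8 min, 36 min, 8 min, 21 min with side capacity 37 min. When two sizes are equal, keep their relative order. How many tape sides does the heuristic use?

6

Sorted descending: 36, 33, 25, 22, 21, 17, 13, 13, 8, 8.
  36 → side 1 (new)  [load 36/37]
  33 → side 2 (new)  [load 33/37]
  25 → side 3 (new)  [load 25/37]
  22 → side 4 (new)  [load 22/37]
  21 → side 5 (new)  [load 21/37]
  17 → side 6 (new)  [load 17/37]
  13 → side 4  [load 35/37]
  13 → side 5  [load 34/37]
  8 → side 3  [load 33/37]
  8 → side 6  [load 25/37]
6 tape sides opened.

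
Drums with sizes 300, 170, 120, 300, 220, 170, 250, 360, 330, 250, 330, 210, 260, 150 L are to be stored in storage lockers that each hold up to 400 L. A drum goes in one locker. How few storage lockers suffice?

Total = 360 + 330 + 330 + 300 + 300 + 260 + 250 + 250 + 220 + 210 + 170 + 170 + 150 + 120 = 3420 L.
Lower bound: ⌈3420/400⌉ = 9 storage lockers.
Also, 10 drums each exceed 200 L, and no two of those can share a locker, so at least 10 storage lockers are needed.
A packing using 10 storage lockers:
  locker 1: 360 = 360
  locker 2: 330 = 330
  locker 3: 330 = 330
  locker 4: 300 = 300
  locker 5: 300 = 300
  locker 6: 260 + 120 = 380
  locker 7: 250 + 150 = 400
  locker 8: 250 = 250
  locker 9: 220 + 170 = 390
  locker 10: 210 + 170 = 380
This matches the lower bound, so 10 is optimal.

10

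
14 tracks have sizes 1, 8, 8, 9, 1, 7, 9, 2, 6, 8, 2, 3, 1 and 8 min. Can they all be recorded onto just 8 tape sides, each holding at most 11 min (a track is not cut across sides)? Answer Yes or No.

A valid assignment using 8 tape sides:
  side 1: 9 + 2 = 11
  side 2: 9 + 2 = 11
  side 3: 8 + 3 = 11
  side 4: 8 + 1 + 1 + 1 = 11
  side 5: 8 = 8
  side 6: 8 = 8
  side 7: 7 = 7
  side 8: 6 = 6
Every load is within 11 min, so 8 tape sides suffice.

Yes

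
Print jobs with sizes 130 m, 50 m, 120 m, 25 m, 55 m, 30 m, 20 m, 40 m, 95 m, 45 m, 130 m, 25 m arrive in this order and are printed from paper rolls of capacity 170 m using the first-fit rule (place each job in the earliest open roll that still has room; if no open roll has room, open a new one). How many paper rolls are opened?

5

  130 → roll 1 (new)  [load 130/170]
  50 → roll 2 (new)  [load 50/170]
  120 → roll 2  [load 170/170]
  25 → roll 1  [load 155/170]
  55 → roll 3 (new)  [load 55/170]
  30 → roll 3  [load 85/170]
  20 → roll 3  [load 105/170]
  40 → roll 3  [load 145/170]
  95 → roll 4 (new)  [load 95/170]
  45 → roll 4  [load 140/170]
  130 → roll 5 (new)  [load 130/170]
  25 → roll 3  [load 170/170]
5 paper rolls opened.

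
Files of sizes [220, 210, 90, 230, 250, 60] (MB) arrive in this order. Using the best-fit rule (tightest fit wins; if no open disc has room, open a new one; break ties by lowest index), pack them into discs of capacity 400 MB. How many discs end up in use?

4

  220 → disc 1 (new)  [load 220/400]
  210 → disc 2 (new)  [load 210/400]
  90 → disc 1  [load 310/400]
  230 → disc 3 (new)  [load 230/400]
  250 → disc 4 (new)  [load 250/400]
  60 → disc 1  [load 370/400]
4 discs opened.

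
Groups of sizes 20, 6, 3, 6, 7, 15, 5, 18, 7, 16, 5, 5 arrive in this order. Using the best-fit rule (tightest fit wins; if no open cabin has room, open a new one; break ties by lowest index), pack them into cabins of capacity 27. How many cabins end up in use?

5

  20 → cabin 1 (new)  [load 20/27]
  6 → cabin 1  [load 26/27]
  3 → cabin 2 (new)  [load 3/27]
  6 → cabin 2  [load 9/27]
  7 → cabin 2  [load 16/27]
  15 → cabin 3 (new)  [load 15/27]
  5 → cabin 2  [load 21/27]
  18 → cabin 4 (new)  [load 18/27]
  7 → cabin 4  [load 25/27]
  16 → cabin 5 (new)  [load 16/27]
  5 → cabin 2  [load 26/27]
  5 → cabin 5  [load 21/27]
5 cabins opened.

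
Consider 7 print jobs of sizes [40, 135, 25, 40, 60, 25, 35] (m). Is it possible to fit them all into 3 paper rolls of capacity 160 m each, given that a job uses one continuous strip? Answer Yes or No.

A valid assignment using 3 paper rolls:
  roll 1: 135 + 25 = 160
  roll 2: 60 + 40 + 40 = 140
  roll 3: 35 + 25 = 60
Every load is within 160 m, so 3 paper rolls suffice.

Yes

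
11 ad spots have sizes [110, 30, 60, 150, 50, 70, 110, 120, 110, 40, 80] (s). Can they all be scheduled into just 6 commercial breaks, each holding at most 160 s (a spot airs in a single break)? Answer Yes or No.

No

Total = 930 s; ⌈930/160⌉ = 6.
The bound of 6 does not rule out 6, but exhaustive search shows no assignment into 6 commercial breaks of capacity 160 s exists — the minimum is 7.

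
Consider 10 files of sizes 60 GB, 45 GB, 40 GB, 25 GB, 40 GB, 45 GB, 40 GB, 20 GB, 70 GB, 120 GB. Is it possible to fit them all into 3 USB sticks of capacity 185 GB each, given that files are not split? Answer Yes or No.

Yes

A valid assignment using 3 USB sticks:
  USB stick 1: 120 + 60 = 180
  USB stick 2: 70 + 45 + 45 + 25 = 185
  USB stick 3: 40 + 40 + 40 + 20 = 140
Every load is within 185 GB, so 3 USB sticks suffice.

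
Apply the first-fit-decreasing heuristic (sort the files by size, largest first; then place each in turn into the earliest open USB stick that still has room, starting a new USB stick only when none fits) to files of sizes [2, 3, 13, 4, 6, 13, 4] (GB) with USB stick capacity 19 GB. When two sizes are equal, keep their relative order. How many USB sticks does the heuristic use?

3

Sorted descending: 13, 13, 6, 4, 4, 3, 2.
  13 → USB stick 1 (new)  [load 13/19]
  13 → USB stick 2 (new)  [load 13/19]
  6 → USB stick 1  [load 19/19]
  4 → USB stick 2  [load 17/19]
  4 → USB stick 3 (new)  [load 4/19]
  3 → USB stick 3  [load 7/19]
  2 → USB stick 2  [load 19/19]
3 USB sticks opened.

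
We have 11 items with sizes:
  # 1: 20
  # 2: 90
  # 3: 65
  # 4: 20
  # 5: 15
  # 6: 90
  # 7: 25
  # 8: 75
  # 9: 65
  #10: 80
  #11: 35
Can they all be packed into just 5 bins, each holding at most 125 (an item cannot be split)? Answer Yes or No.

Total = 580; ⌈580/125⌉ = 5.
6 items each exceed half the capacity and cannot share a bin, forcing at least 6 bins.
At least 6 bins are required, but only 5 are allowed.

No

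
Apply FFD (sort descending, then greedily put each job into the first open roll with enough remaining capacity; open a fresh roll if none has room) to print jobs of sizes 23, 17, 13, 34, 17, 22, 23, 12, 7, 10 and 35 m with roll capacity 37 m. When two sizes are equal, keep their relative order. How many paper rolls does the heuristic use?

Sorted descending: 35, 34, 23, 23, 22, 17, 17, 13, 12, 10, 7.
  35 → roll 1 (new)  [load 35/37]
  34 → roll 2 (new)  [load 34/37]
  23 → roll 3 (new)  [load 23/37]
  23 → roll 4 (new)  [load 23/37]
  22 → roll 5 (new)  [load 22/37]
  17 → roll 6 (new)  [load 17/37]
  17 → roll 6  [load 34/37]
  13 → roll 3  [load 36/37]
  12 → roll 4  [load 35/37]
  10 → roll 5  [load 32/37]
  7 → roll 7 (new)  [load 7/37]
7 paper rolls opened.

7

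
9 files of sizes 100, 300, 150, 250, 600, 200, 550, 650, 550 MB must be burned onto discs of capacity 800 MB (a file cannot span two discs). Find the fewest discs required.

5

Total = 650 + 600 + 550 + 550 + 300 + 250 + 200 + 150 + 100 = 3350 MB.
Lower bound: ⌈3350/800⌉ = 5 discs.
A packing using 5 discs:
  disc 1: 650 + 150 = 800
  disc 2: 600 + 200 = 800
  disc 3: 550 + 250 = 800
  disc 4: 550 + 100 = 650
  disc 5: 300 = 300
This matches the lower bound, so 5 is optimal.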